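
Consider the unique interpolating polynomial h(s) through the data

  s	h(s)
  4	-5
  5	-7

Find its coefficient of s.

The leading coefficient equals the top divided difference h[4,5].
h[4,5] = (-7 - (-5)) / (5 - 4) = -2

-2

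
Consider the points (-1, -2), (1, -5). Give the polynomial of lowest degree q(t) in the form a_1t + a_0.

L_0(t) = (t - 1) / [-2] = -(1/2)t + 1/2
L_1(t) = (t + 1) / [2] = (1/2)t + 1/2
q(t) = (-2)·L_0 + (-5)·L_1
  (-2)·L_0(t) = t - 1
  (-5)·L_1(t) = -(5/2)t - 5/2
Adding term by term: -(3/2)t - 7/2

q(t) = -(3/2)t - 7/2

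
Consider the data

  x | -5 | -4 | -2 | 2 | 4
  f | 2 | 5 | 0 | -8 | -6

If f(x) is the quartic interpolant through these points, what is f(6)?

-2350/189

Evaluate each Lagrange basis at x = 6:
L_0(6) = (10)·(8)·(4)·(2)/[(-1)·(-3)·(-7)·(-9)] = 640/189
L_1(6) = (11)·(8)·(4)·(2)/[(1)·(-2)·(-6)·(-8)] = -22/3
L_2(6) = (11)·(10)·(4)·(2)/[(3)·(2)·(-4)·(-6)] = 55/9
L_3(6) = (11)·(10)·(8)·(2)/[(7)·(6)·(4)·(-2)] = -110/21
L_4(6) = (11)·(10)·(8)·(4)/[(9)·(8)·(6)·(2)] = 110/27
Sum: 2·(640/189) + 5·(-22/3) + 0 + (-8)·(-110/21) + (-6)·(110/27) = -2350/189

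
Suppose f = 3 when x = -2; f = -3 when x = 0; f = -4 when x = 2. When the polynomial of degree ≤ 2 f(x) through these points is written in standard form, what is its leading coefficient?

The leading coefficient equals the top divided difference f[-2,0,2].
f[-2,0] = (-3 - 3) / (0 - (-2)) = -3
f[0,2] = (-4 - (-3)) / (2 - 0) = -1/2
f[-2,0,2] = (-1/2 - (-3)) / (2 - (-2)) = 5/8

5/8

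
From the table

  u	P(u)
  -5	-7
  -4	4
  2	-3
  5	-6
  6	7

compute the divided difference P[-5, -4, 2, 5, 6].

P[-5,-4] = (4 - (-7)) / (-4 - (-5)) = 11
P[-4,2] = (-3 - 4) / (2 - (-4)) = -7/6
P[2,5] = (-6 - (-3)) / (5 - 2) = -1
P[5,6] = (7 - (-6)) / (6 - 5) = 13
P[-5,-4,2] = (-7/6 - 11) / (2 - (-5)) = -73/42
P[-4,2,5] = (-1 - (-7/6)) / (5 - (-4)) = 1/54
P[2,5,6] = (13 - (-1)) / (6 - 2) = 7/2
P[-5,-4,2,5] = (1/54 - (-73/42)) / (5 - (-5)) = 166/945
P[-4,2,5,6] = (7/2 - 1/54) / (6 - (-4)) = 47/135
P[-5,-4,2,5,6] = (47/135 - 166/945) / (6 - (-5)) = 163/10395

163/10395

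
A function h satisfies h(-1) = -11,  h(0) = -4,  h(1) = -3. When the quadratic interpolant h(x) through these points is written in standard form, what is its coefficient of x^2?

-3

The leading coefficient equals the top divided difference h[-1,0,1].
h[-1,0] = (-4 - (-11)) / (0 - (-1)) = 7
h[0,1] = (-3 - (-4)) / (1 - 0) = 1
h[-1,0,1] = (1 - 7) / (1 - (-1)) = -3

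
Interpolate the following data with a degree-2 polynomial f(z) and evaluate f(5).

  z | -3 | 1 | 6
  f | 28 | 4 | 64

44

L_0(5) = (4)·(-1)/[(-4)·(-9)] = -1/9
L_1(5) = (8)·(-1)/[(4)·(-5)] = 2/5
L_2(5) = (8)·(4)/[(9)·(5)] = 32/45
Sum: 28·(-1/9) + 4·(2/5) + 64·(32/45) = 44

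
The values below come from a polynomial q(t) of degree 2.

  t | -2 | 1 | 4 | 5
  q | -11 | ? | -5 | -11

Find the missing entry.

The 3 known values determine q uniquely (degree ≤ 2).
Evaluate each Lagrange basis at t = 1:
L_0(1) = (-3)·(-4)/[(-6)·(-7)] = 2/7
L_1(1) = (3)·(-4)/[(6)·(-1)] = 2
L_2(1) = (3)·(-3)/[(7)·(1)] = -9/7
Sum: (-11)·(2/7) + (-5)·(2) + (-11)·(-9/7) = 1

1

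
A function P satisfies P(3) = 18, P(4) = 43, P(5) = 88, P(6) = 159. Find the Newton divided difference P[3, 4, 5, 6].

1

P[3,4] = (43 - 18) / (4 - 3) = 25
P[4,5] = (88 - 43) / (5 - 4) = 45
P[5,6] = (159 - 88) / (6 - 5) = 71
P[3,4,5] = (45 - 25) / (5 - 3) = 10
P[4,5,6] = (71 - 45) / (6 - 4) = 13
P[3,4,5,6] = (13 - 10) / (6 - 3) = 1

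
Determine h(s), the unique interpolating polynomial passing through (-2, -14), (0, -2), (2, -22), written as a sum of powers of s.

Newton's divided differences:
h[-2,0] = (-2 - (-14)) / (0 - (-2)) = 6
h[0,2] = (-22 - (-2)) / (2 - 0) = -10
h[-2,0,2] = (-10 - 6) / (2 - (-2)) = -4
h(s) = -14 + 6·(s + 2) + (-4)·(s + 2)s
Expanding: h(s) = -4s^2 - 2s - 2

h(s) = -4s^2 - 2s - 2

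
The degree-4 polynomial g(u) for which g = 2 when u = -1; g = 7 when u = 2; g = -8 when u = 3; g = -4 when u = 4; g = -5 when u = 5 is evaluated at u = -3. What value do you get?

L_0(-3) = (-5)·(-6)·(-7)·(-8)/[(-3)·(-4)·(-5)·(-6)] = 14/3
L_1(-3) = (-2)·(-6)·(-7)·(-8)/[(3)·(-1)·(-2)·(-3)] = -112/3
L_2(-3) = (-2)·(-5)·(-7)·(-8)/[(4)·(1)·(-1)·(-2)] = 70
L_3(-3) = (-2)·(-5)·(-6)·(-8)/[(5)·(2)·(1)·(-1)] = -48
L_4(-3) = (-2)·(-5)·(-6)·(-7)/[(6)·(3)·(2)·(1)] = 35/3
Sum: 2·(14/3) + 7·(-112/3) + (-8)·(70) + (-4)·(-48) + (-5)·(35/3) = -2035/3

-2035/3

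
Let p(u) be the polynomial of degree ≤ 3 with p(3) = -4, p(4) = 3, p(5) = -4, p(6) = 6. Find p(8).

201

Evaluate each Lagrange basis at u = 8:
L_0(8) = (4)·(3)·(2)/[(-1)·(-2)·(-3)] = -4
L_1(8) = (5)·(3)·(2)/[(1)·(-1)·(-2)] = 15
L_2(8) = (5)·(4)·(2)/[(2)·(1)·(-1)] = -20
L_3(8) = (5)·(4)·(3)/[(3)·(2)·(1)] = 10
Sum: (-4)·(-4) + 3·(15) + (-4)·(-20) + 6·(10) = 201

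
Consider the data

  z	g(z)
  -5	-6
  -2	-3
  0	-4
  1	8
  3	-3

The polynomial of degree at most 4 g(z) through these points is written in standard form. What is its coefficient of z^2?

559/144

L_0(z) = (z + 2)z(z - 1)(z - 3) / [720] = (1/720)z^4 - (1/360)z^3 - (1/144)z^2 + (1/120)z
L_1(z) = (z + 5)z(z - 1)(z - 3) / [-90] = -(1/90)z^4 - (1/90)z^3 + (17/90)z^2 - (1/6)z
L_2(z) = (z + 5)(z + 2)(z - 1)(z - 3) / [30] = (1/30)z^4 + (1/10)z^3 - (1/2)z^2 - (19/30)z + 1
L_3(z) = (z + 5)(z + 2)z(z - 3) / [-36] = -(1/36)z^4 - (1/9)z^3 + (11/36)z^2 + (5/6)z
L_4(z) = (z + 5)(z + 2)z(z - 1) / [240] = (1/240)z^4 + (1/40)z^3 + (1/80)z^2 - (1/24)z
g(z) = (-6)·L_0 + (-3)·L_1 + (-4)·L_2 + 8·L_3 + (-3)·L_4
Only the coefficient of z^2 is needed; take it from each L_i and combine:
(-6)·(-1/144) + (-3)·(17/90) + (-4)·(-1/2) + 8·(11/36) + (-3)·(1/80) = 559/144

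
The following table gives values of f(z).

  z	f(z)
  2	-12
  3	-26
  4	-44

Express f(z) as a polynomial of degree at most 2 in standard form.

Newton's divided differences:
f[2,3] = (-26 - (-12)) / (3 - 2) = -14
f[3,4] = (-44 - (-26)) / (4 - 3) = -18
f[2,3,4] = (-18 - (-14)) / (4 - 2) = -2
f(z) = -12 + (-14)·(z - 2) + (-2)·(z - 2)(z - 3)
Expanding: f(z) = -2z^2 - 4z + 4

f(z) = -2z^2 - 4z + 4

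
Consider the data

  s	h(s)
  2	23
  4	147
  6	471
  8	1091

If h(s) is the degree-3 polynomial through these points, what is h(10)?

2103

L_0(10) = (6)·(4)·(2)/[(-2)·(-4)·(-6)] = -1
L_1(10) = (8)·(4)·(2)/[(2)·(-2)·(-4)] = 4
L_2(10) = (8)·(6)·(2)/[(4)·(2)·(-2)] = -6
L_3(10) = (8)·(6)·(4)/[(6)·(4)·(2)] = 4
Sum: 23·(-1) + 147·(4) + 471·(-6) + 1091·(4) = 2103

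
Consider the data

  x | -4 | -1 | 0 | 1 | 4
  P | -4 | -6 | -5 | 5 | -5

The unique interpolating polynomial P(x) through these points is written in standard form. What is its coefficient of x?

47/8

Build the Lagrange basis polynomials:
L_0(x) = (x + 1)x(x - 1)(x - 4) / [480] = (1/480)x^4 - (1/120)x^3 - (1/480)x^2 + (1/120)x
L_1(x) = (x + 4)x(x - 1)(x - 4) / [-30] = -(1/30)x^4 + (1/30)x^3 + (8/15)x^2 - (8/15)x
L_2(x) = (x + 4)(x + 1)(x - 1)(x - 4) / [16] = (1/16)x^4 - (17/16)x^2 + 1
L_3(x) = (x + 4)(x + 1)x(x - 4) / [-30] = -(1/30)x^4 - (1/30)x^3 + (8/15)x^2 + (8/15)x
L_4(x) = (x + 4)(x + 1)x(x - 1) / [480] = (1/480)x^4 + (1/120)x^3 - (1/480)x^2 - (1/120)x
P(x) = (-4)·L_0 + (-6)·L_1 + (-5)·L_2 + 5·L_3 + (-5)·L_4
Only the coefficient of x is needed; take it from each L_i and combine:
(-4)·(1/120) + (-6)·(-8/15) + (-5)·(0) + 5·(8/15) + (-5)·(-1/120) = 47/8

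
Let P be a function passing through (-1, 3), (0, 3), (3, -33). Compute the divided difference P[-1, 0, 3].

-3

P[-1,0] = (3 - 3) / (0 - (-1)) = 0
P[0,3] = (-33 - 3) / (3 - 0) = -12
P[-1,0,3] = (-12 - 0) / (3 - (-1)) = -3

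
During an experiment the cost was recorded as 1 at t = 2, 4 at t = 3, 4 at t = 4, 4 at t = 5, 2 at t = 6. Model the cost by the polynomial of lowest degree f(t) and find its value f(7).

-9

Using Newton's divided-difference form:
f[2,3] = (4 - 1) / (3 - 2) = 3
f[3,4] = (4 - 4) / (4 - 3) = 0
f[4,5] = (4 - 4) / (5 - 4) = 0
f[5,6] = (2 - 4) / (6 - 5) = -2
f[2,3,4] = (0 - 3) / (4 - 2) = -3/2
f[3,4,5] = (0 - 0) / (5 - 3) = 0
f[4,5,6] = (-2 - 0) / (6 - 4) = -1
f[2,3,4,5] = (0 - (-3/2)) / (5 - 2) = 1/2
f[3,4,5,6] = (-1 - 0) / (6 - 3) = -1/3
f[2,3,4,5,6] = (-1/3 - 1/2) / (6 - 2) = -5/24
f(7) = 1 + 3·(5) + (-3/2)·(5)·(4) + (1/2)·(5)·(4)·(3) + (-5/24)·(5)·(4)·(3)·(2) = -9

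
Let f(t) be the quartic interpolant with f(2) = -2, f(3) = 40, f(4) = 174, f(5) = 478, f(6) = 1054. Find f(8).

3550

Using Newton's divided-difference form:
f[2,3] = (40 - (-2)) / (3 - 2) = 42
f[3,4] = (174 - 40) / (4 - 3) = 134
f[4,5] = (478 - 174) / (5 - 4) = 304
f[5,6] = (1054 - 478) / (6 - 5) = 576
f[2,3,4] = (134 - 42) / (4 - 2) = 46
f[3,4,5] = (304 - 134) / (5 - 3) = 85
f[4,5,6] = (576 - 304) / (6 - 4) = 136
f[2,3,4,5] = (85 - 46) / (5 - 2) = 13
f[3,4,5,6] = (136 - 85) / (6 - 3) = 17
f[2,3,4,5,6] = (17 - 13) / (6 - 2) = 1
f(8) = -2 + 42·(6) + 46·(6)·(5) + 13·(6)·(5)·(4) + 1·(6)·(5)·(4)·(3) = 3550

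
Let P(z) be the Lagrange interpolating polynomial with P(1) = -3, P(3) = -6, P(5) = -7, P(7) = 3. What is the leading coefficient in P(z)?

3/16

Build the Lagrange basis polynomials:
L_0(z) = (z - 3)(z - 5)(z - 7) / [-48] = -(1/48)z^3 + (5/16)z^2 - (71/48)z + 35/16
L_1(z) = (z - 1)(z - 5)(z - 7) / [16] = (1/16)z^3 - (13/16)z^2 + (47/16)z - 35/16
L_2(z) = (z - 1)(z - 3)(z - 7) / [-16] = -(1/16)z^3 + (11/16)z^2 - (31/16)z + 21/16
L_3(z) = (z - 1)(z - 3)(z - 5) / [48] = (1/48)z^3 - (3/16)z^2 + (23/48)z - 5/16
P(z) = (-3)·L_0 + (-6)·L_1 + (-7)·L_2 + 3·L_3
Only the coefficient of z^3 is needed; take it from each L_i and combine:
(-3)·(-1/48) + (-6)·(1/16) + (-7)·(-1/16) + 3·(1/48) = 3/16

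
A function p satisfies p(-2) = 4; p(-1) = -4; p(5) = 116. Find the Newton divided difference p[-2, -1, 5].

4

p[-2,-1] = (-4 - 4) / (-1 - (-2)) = -8
p[-1,5] = (116 - (-4)) / (5 - (-1)) = 20
p[-2,-1,5] = (20 - (-8)) / (5 - (-2)) = 4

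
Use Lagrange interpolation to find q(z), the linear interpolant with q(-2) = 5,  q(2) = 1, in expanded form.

Build the Lagrange basis polynomials:
L_0(z) = (z - 2) / [-4] = -(1/4)z + 1/2
L_1(z) = (z + 2) / [4] = (1/4)z + 1/2
q(z) = 5·L_0 + 1·L_1
  5·L_0(z) = -(5/4)z + 5/2
  1·L_1(z) = (1/4)z + 1/2
Adding term by term: -z + 3

q(z) = -z + 3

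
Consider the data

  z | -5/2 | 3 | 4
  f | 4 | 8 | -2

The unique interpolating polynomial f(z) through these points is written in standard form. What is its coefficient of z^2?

The leading coefficient equals the top divided difference f[-5/2,3,4].
f[-5/2,3] = (8 - 4) / (3 - (-5/2)) = 8/11
f[3,4] = (-2 - 8) / (4 - 3) = -10
f[-5/2,3,4] = (-10 - 8/11) / (4 - (-5/2)) = -236/143

-236/143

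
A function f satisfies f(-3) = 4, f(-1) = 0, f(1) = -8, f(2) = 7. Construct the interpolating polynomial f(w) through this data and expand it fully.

f(w) = (41/30)w^3 + (18/5)w^2 - (161/30)w - 38/5

Build the Lagrange basis polynomials:
L_0(w) = (w + 1)(w - 1)(w - 2) / [-40] = -(1/40)w^3 + (1/20)w^2 + (1/40)w - 1/20
L_1(w) = (w + 3)(w - 1)(w - 2) / [12] = (1/12)w^3 - (7/12)w + 1/2
L_2(w) = (w + 3)(w + 1)(w - 2) / [-8] = -(1/8)w^3 - (1/4)w^2 + (5/8)w + 3/4
L_3(w) = (w + 3)(w + 1)(w - 1) / [15] = (1/15)w^3 + (1/5)w^2 - (1/15)w - 1/5
f(w) = 4·L_0 + 0·L_1 + (-8)·L_2 + 7·L_3
  4·L_0(w) = -(1/10)w^3 + (1/5)w^2 + (1/10)w - 1/5
  0·L_1(w) = 0
  (-8)·L_2(w) = w^3 + 2w^2 - 5w - 6
  7·L_3(w) = (7/15)w^3 + (7/5)w^2 - (7/15)w - 7/5
Adding term by term: (41/30)w^3 + (18/5)w^2 - (161/30)w - 38/5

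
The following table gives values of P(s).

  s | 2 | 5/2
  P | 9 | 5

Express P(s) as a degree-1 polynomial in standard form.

P(s) = -8s + 25

Build the Lagrange basis polynomials:
L_0(s) = (s - 5/2) / [-1/2] = -2s + 5
L_1(s) = (s - 2) / [1/2] = 2s - 4
P(s) = 9·L_0 + 5·L_1
  9·L_0(s) = -18s + 45
  5·L_1(s) = 10s - 20
Adding term by term: -8s + 25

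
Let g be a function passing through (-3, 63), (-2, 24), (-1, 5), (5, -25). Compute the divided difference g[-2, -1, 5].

2

g[-2,-1] = (5 - 24) / (-1 - (-2)) = -19
g[-1,5] = (-25 - 5) / (5 - (-1)) = -5
g[-2,-1,5] = (-5 - (-19)) / (5 - (-2)) = 2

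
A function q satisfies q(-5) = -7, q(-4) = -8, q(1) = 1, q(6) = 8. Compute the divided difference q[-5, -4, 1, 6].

q[-5,-4] = (-8 - (-7)) / (-4 - (-5)) = -1
q[-4,1] = (1 - (-8)) / (1 - (-4)) = 9/5
q[1,6] = (8 - 1) / (6 - 1) = 7/5
q[-5,-4,1] = (9/5 - (-1)) / (1 - (-5)) = 7/15
q[-4,1,6] = (7/5 - 9/5) / (6 - (-4)) = -1/25
q[-5,-4,1,6] = (-1/25 - 7/15) / (6 - (-5)) = -38/825

-38/825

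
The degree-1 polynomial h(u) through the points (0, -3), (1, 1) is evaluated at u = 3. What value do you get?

L_0(3) = (2)/[(-1)] = -2
L_1(3) = (3)/[(1)] = 3
Sum: (-3)·(-2) + 1·(3) = 9

9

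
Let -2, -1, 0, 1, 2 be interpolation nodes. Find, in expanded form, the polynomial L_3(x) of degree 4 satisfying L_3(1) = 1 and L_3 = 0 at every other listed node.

L_3(x) = (x + 2)(x + 1)x(x - 2) / [(3)·(2)·(1)·(-1)]
       = (x^4 + x^3 - 4x^2 - 4x) / (-6)

L_3(x) = -(1/6)x^4 - (1/6)x^3 + (2/3)x^2 + (2/3)x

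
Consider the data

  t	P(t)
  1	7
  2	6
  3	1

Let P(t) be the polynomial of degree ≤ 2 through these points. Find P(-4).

-48

Using Newton's divided-difference form:
P[1,2] = (6 - 7) / (2 - 1) = -1
P[2,3] = (1 - 6) / (3 - 2) = -5
P[1,2,3] = (-5 - (-1)) / (3 - 1) = -2
P(-4) = 7 + (-1)·(-5) + (-2)·(-5)·(-6) = -48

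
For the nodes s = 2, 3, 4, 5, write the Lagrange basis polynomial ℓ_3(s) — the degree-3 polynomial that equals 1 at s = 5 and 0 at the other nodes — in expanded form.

ℓ_3(s) = (1/6)s^3 - (3/2)s^2 + (13/3)s - 4

ℓ_3(s) = (s - 2)(s - 3)(s - 4) / [(3)·(2)·(1)]
       = (s^3 - 9s^2 + 26s - 24) / (6)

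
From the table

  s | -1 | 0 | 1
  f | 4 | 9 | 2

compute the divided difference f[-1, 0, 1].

-6

f[-1,0] = (9 - 4) / (0 - (-1)) = 5
f[0,1] = (2 - 9) / (1 - 0) = -7
f[-1,0,1] = (-7 - 5) / (1 - (-1)) = -6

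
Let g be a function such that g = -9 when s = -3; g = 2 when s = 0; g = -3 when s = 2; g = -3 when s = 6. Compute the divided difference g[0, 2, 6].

5/12

g[0,2] = (-3 - 2) / (2 - 0) = -5/2
g[2,6] = (-3 - (-3)) / (6 - 2) = 0
g[0,2,6] = (0 - (-5/2)) / (6 - 0) = 5/12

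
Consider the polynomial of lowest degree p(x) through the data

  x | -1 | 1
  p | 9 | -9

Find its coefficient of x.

The leading coefficient equals the top divided difference p[-1,1].
p[-1,1] = (-9 - 9) / (1 - (-1)) = -9

-9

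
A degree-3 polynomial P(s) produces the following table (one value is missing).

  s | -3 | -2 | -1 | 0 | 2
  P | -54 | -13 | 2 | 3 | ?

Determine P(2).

The 4 known values determine P uniquely (degree ≤ 3).
L_0(2) = (4)·(3)·(2)/[(-1)·(-2)·(-3)] = -4
L_1(2) = (5)·(3)·(2)/[(1)·(-1)·(-2)] = 15
L_2(2) = (5)·(4)·(2)/[(2)·(1)·(-1)] = -20
L_3(2) = (5)·(4)·(3)/[(3)·(2)·(1)] = 10
Sum: (-54)·(-4) + (-13)·(15) + 2·(-20) + 3·(10) = 11

11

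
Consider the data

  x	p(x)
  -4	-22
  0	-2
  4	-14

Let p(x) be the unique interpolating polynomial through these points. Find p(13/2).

-151/4

Using Newton's divided-difference form:
p[-4,0] = (-2 - (-22)) / (0 - (-4)) = 5
p[0,4] = (-14 - (-2)) / (4 - 0) = -3
p[-4,0,4] = (-3 - 5) / (4 - (-4)) = -1
p(13/2) = -22 + 5·(21/2) + (-1)·(21/2)·(13/2) = -151/4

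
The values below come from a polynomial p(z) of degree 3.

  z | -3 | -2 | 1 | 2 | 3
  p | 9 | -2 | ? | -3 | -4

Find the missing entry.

-23/5

The 4 known values determine p uniquely (degree ≤ 3).
Evaluate each Lagrange basis at z = 1:
L_0(1) = (3)·(-1)·(-2)/[(-1)·(-5)·(-6)] = -1/5
L_1(1) = (4)·(-1)·(-2)/[(1)·(-4)·(-5)] = 2/5
L_2(1) = (4)·(3)·(-2)/[(5)·(4)·(-1)] = 6/5
L_3(1) = (4)·(3)·(-1)/[(6)·(5)·(1)] = -2/5
Sum: 9·(-1/5) + (-2)·(2/5) + (-3)·(6/5) + (-4)·(-2/5) = -23/5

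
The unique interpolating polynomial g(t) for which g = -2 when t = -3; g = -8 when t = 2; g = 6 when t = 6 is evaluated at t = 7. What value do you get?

Evaluate each Lagrange basis at t = 7:
L_0(7) = (5)·(1)/[(-5)·(-9)] = 1/9
L_1(7) = (10)·(1)/[(5)·(-4)] = -1/2
L_2(7) = (10)·(5)/[(9)·(4)] = 25/18
Sum: (-2)·(1/9) + (-8)·(-1/2) + 6·(25/18) = 109/9

109/9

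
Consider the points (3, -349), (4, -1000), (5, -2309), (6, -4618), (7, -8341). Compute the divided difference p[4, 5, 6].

-500

p[4,5] = (-2309 - (-1000)) / (5 - 4) = -1309
p[5,6] = (-4618 - (-2309)) / (6 - 5) = -2309
p[4,5,6] = (-2309 - (-1309)) / (6 - 4) = -500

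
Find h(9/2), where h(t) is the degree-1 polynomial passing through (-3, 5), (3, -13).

Evaluate each Lagrange basis at t = 9/2:
L_0(9/2) = (3/2)/[(-6)] = -1/4
L_1(9/2) = (15/2)/[(6)] = 5/4
Sum: 5·(-1/4) + (-13)·(5/4) = -35/2

-35/2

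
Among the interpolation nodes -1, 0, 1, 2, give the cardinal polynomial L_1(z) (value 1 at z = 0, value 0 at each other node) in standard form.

L_1(z) = (1/2)z^3 - z^2 - (1/2)z + 1

L_1(z) = (z + 1)(z - 1)(z - 2) / [(1)·(-1)·(-2)]
       = (z^3 - 2z^2 - z + 2) / (2)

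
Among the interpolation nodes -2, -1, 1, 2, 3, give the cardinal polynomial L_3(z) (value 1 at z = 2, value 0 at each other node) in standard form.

L_3(z) = (z + 2)(z + 1)(z - 1)(z - 3) / [(4)·(3)·(1)·(-1)]
       = (z^4 - z^3 - 7z^2 + z + 6) / (-12)

L_3(z) = -(1/12)z^4 + (1/12)z^3 + (7/12)z^2 - (1/12)z - 1/2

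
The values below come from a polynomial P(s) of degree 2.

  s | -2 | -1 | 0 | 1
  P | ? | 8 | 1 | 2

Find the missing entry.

23

The 3 known values determine P uniquely (degree ≤ 2).
Evaluate each Lagrange basis at s = -2:
L_0(-2) = (-2)·(-3)/[(-1)·(-2)] = 3
L_1(-2) = (-1)·(-3)/[(1)·(-1)] = -3
L_2(-2) = (-1)·(-2)/[(2)·(1)] = 1
Sum: 8·(3) + 1·(-3) + 2·(1) = 23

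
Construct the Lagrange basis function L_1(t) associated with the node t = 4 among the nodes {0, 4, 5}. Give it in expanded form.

L_1(t) = -(1/4)t^2 + (5/4)t

L_1(t) = t(t - 5) / [(4)·(-1)]
       = (t^2 - 5t) / (-4)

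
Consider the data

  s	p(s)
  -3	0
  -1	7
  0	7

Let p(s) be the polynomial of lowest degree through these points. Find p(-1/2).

Using Newton's divided-difference form:
p[-3,-1] = (7 - 0) / (-1 - (-3)) = 7/2
p[-1,0] = (7 - 7) / (0 - (-1)) = 0
p[-3,-1,0] = (0 - 7/2) / (0 - (-3)) = -7/6
p(-1/2) = 0 + (7/2)·(5/2) + (-7/6)·(5/2)·(1/2) = 175/24

175/24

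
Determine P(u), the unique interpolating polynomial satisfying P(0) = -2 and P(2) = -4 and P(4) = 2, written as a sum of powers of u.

Newton's divided differences:
P[0,2] = (-4 - (-2)) / (2 - 0) = -1
P[2,4] = (2 - (-4)) / (4 - 2) = 3
P[0,2,4] = (3 - (-1)) / (4 - 0) = 1
P(u) = -2 + (-1)·u + 1·u(u - 2)
Expanding: P(u) = u^2 - 3u - 2

P(u) = u^2 - 3u - 2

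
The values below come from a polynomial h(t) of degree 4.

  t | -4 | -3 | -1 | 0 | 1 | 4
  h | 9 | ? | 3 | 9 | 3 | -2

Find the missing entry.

The 5 known values determine h uniquely (degree ≤ 4).
Evaluate each Lagrange basis at t = -3:
L_0(-3) = (-2)·(-3)·(-4)·(-7)/[(-3)·(-4)·(-5)·(-8)] = 7/20
L_1(-3) = (1)·(-3)·(-4)·(-7)/[(3)·(-1)·(-2)·(-5)] = 14/5
L_2(-3) = (1)·(-2)·(-4)·(-7)/[(4)·(1)·(-1)·(-4)] = -7/2
L_3(-3) = (1)·(-2)·(-3)·(-7)/[(5)·(2)·(1)·(-3)] = 7/5
L_4(-3) = (1)·(-2)·(-3)·(-4)/[(8)·(5)·(4)·(3)] = -1/20
Sum: 9·(7/20) + 3·(14/5) + 9·(-7/2) + 3·(7/5) + (-2)·(-1/20) = -313/20

-313/20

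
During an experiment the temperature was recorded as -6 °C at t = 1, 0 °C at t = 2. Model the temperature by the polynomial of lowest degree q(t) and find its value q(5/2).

Evaluate each Lagrange basis at t = 5/2:
L_0(5/2) = (1/2)/[(-1)] = -1/2
L_1(5/2) = (3/2)/[(1)] = 3/2
Sum: (-6)·(-1/2) + 0 = 3

3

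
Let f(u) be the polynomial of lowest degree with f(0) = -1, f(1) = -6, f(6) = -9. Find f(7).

L_0(7) = (6)·(1)/[(-1)·(-6)] = 1
L_1(7) = (7)·(1)/[(1)·(-5)] = -7/5
L_2(7) = (7)·(6)/[(6)·(5)] = 7/5
Sum: (-1)·(1) + (-6)·(-7/5) + (-9)·(7/5) = -26/5

-26/5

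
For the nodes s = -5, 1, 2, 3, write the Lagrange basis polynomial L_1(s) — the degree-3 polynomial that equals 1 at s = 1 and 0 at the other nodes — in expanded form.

L_1(s) = (s + 5)(s - 2)(s - 3) / [(6)·(-1)·(-2)]
       = (s^3 - 19s + 30) / (12)

L_1(s) = (1/12)s^3 - (19/12)s + 5/2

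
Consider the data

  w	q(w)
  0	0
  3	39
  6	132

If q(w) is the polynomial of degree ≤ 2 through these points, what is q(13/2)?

Evaluate each Lagrange basis at w = 13/2:
L_0(13/2) = (7/2)·(1/2)/[(-3)·(-6)] = 7/72
L_1(13/2) = (13/2)·(1/2)/[(3)·(-3)] = -13/36
L_2(13/2) = (13/2)·(7/2)/[(6)·(3)] = 91/72
Sum: 0 + 39·(-13/36) + 132·(91/72) = 611/4

611/4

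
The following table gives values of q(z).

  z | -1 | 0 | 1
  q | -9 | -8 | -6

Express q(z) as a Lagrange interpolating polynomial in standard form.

Build the Lagrange basis polynomials:
L_0(z) = z(z - 1) / [2] = (1/2)z^2 - (1/2)z
L_1(z) = (z + 1)(z - 1) / [-1] = -z^2 + 1
L_2(z) = (z + 1)z / [2] = (1/2)z^2 + (1/2)z
q(z) = (-9)·L_0 + (-8)·L_1 + (-6)·L_2
  (-9)·L_0(z) = -(9/2)z^2 + (9/2)z
  (-8)·L_1(z) = 8z^2 - 8
  (-6)·L_2(z) = -3z^2 - 3z
Adding term by term: (1/2)z^2 + (3/2)z - 8

q(z) = (1/2)z^2 + (3/2)z - 8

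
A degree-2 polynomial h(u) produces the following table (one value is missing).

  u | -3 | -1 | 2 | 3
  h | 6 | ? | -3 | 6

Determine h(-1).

The 3 known values determine h uniquely (degree ≤ 2).
Evaluate each Lagrange basis at u = -1:
L_0(-1) = (-3)·(-4)/[(-5)·(-6)] = 2/5
L_1(-1) = (2)·(-4)/[(5)·(-1)] = 8/5
L_2(-1) = (2)·(-3)/[(6)·(1)] = -1
Sum: 6·(2/5) + (-3)·(8/5) + 6·(-1) = -42/5

-42/5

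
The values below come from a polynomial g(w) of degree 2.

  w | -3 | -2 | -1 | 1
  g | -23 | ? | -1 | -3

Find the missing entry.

-9

The 3 known values determine g uniquely (degree ≤ 2).
L_0(-2) = (-1)·(-3)/[(-2)·(-4)] = 3/8
L_1(-2) = (1)·(-3)/[(2)·(-2)] = 3/4
L_2(-2) = (1)·(-1)/[(4)·(2)] = -1/8
Sum: (-23)·(3/8) + (-1)·(3/4) + (-3)·(-1/8) = -9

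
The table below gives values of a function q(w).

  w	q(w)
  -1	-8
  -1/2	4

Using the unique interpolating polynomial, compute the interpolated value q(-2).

-32

L_0(-2) = (-3/2)/[(-1/2)] = 3
L_1(-2) = (-1)/[(1/2)] = -2
Sum: (-8)·(3) + 4·(-2) = -32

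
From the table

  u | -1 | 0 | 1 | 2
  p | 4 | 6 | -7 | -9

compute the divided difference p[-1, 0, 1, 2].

p[-1,0] = (6 - 4) / (0 - (-1)) = 2
p[0,1] = (-7 - 6) / (1 - 0) = -13
p[1,2] = (-9 - (-7)) / (2 - 1) = -2
p[-1,0,1] = (-13 - 2) / (1 - (-1)) = -15/2
p[0,1,2] = (-2 - (-13)) / (2 - 0) = 11/2
p[-1,0,1,2] = (11/2 - (-15/2)) / (2 - (-1)) = 13/3

13/3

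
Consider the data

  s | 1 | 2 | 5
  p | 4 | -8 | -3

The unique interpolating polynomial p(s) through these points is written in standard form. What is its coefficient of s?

L_0(s) = (s - 2)(s - 5) / [4] = (1/4)s^2 - (7/4)s + 5/2
L_1(s) = (s - 1)(s - 5) / [-3] = -(1/3)s^2 + 2s - 5/3
L_2(s) = (s - 1)(s - 2) / [12] = (1/12)s^2 - (1/4)s + 1/6
p(s) = 4·L_0 + (-8)·L_1 + (-3)·L_2
Only the coefficient of s is needed; take it from each L_i and combine:
4·(-7/4) + (-8)·(2) + (-3)·(-1/4) = -89/4

-89/4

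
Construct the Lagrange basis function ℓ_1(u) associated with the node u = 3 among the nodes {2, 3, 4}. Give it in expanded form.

ℓ_1(u) = -u^2 + 6u - 8

ℓ_1(u) = (u - 2)(u - 4) / [(1)·(-1)]
       = (u^2 - 6u + 8) / (-1)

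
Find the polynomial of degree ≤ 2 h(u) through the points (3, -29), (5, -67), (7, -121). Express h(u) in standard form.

h(u) = -2u^2 - 3u - 2

Newton's divided differences:
h[3,5] = (-67 - (-29)) / (5 - 3) = -19
h[5,7] = (-121 - (-67)) / (7 - 5) = -27
h[3,5,7] = (-27 - (-19)) / (7 - 3) = -2
h(u) = -29 + (-19)·(u - 3) + (-2)·(u - 3)(u - 5)
Expanding: h(u) = -2u^2 - 3u - 2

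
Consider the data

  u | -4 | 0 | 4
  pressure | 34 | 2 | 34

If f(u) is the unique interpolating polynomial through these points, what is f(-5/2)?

Evaluate each Lagrange basis at u = -5/2:
L_0(-5/2) = (-5/2)·(-13/2)/[(-4)·(-8)] = 65/128
L_1(-5/2) = (3/2)·(-13/2)/[(4)·(-4)] = 39/64
L_2(-5/2) = (3/2)·(-5/2)/[(8)·(4)] = -15/128
Sum: 34·(65/128) + 2·(39/64) + 34·(-15/128) = 29/2

29/2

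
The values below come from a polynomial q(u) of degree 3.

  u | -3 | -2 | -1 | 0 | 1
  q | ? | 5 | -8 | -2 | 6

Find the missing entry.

54

The 4 known values determine q uniquely (degree ≤ 3).
Evaluate each Lagrange basis at u = -3:
L_0(-3) = (-2)·(-3)·(-4)/[(-1)·(-2)·(-3)] = 4
L_1(-3) = (-1)·(-3)·(-4)/[(1)·(-1)·(-2)] = -6
L_2(-3) = (-1)·(-2)·(-4)/[(2)·(1)·(-1)] = 4
L_3(-3) = (-1)·(-2)·(-3)/[(3)·(2)·(1)] = -1
Sum: 5·(4) + (-8)·(-6) + (-2)·(4) + 6·(-1) = 54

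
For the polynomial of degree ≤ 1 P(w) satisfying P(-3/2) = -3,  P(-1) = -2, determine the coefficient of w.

2

The leading coefficient equals the top divided difference P[-3/2,-1].
P[-3/2,-1] = (-2 - (-3)) / (-1 - (-3/2)) = 2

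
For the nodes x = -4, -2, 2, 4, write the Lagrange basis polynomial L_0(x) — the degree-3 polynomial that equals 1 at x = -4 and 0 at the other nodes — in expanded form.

L_0(x) = (x + 2)(x - 2)(x - 4) / [(-2)·(-6)·(-8)]
       = (x^3 - 4x^2 - 4x + 16) / (-96)

L_0(x) = -(1/96)x^3 + (1/24)x^2 + (1/24)x - 1/6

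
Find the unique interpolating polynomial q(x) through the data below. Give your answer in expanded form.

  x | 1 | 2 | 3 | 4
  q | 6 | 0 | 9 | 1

Newton's divided differences:
q[1,2] = (0 - 6) / (2 - 1) = -6
q[2,3] = (9 - 0) / (3 - 2) = 9
q[3,4] = (1 - 9) / (4 - 3) = -8
q[1,2,3] = (9 - (-6)) / (3 - 1) = 15/2
q[2,3,4] = (-8 - 9) / (4 - 2) = -17/2
q[1,2,3,4] = (-17/2 - 15/2) / (4 - 1) = -16/3
q(x) = 6 + (-6)·(x - 1) + (15/2)·(x - 1)(x - 2) + (-16/3)·(x - 1)(x - 2)(x - 3)
Expanding: q(x) = -(16/3)x^3 + (79/2)x^2 - (523/6)x + 59

q(x) = -(16/3)x^3 + (79/2)x^2 - (523/6)x + 59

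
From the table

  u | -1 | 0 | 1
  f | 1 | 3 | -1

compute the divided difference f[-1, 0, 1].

-3

f[-1,0] = (3 - 1) / (0 - (-1)) = 2
f[0,1] = (-1 - 3) / (1 - 0) = -4
f[-1,0,1] = (-4 - 2) / (1 - (-1)) = -3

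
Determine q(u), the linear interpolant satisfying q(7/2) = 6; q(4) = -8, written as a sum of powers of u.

L_0(u) = (u - 4) / [-1/2] = -2u + 8
L_1(u) = (u - 7/2) / [1/2] = 2u - 7
q(u) = 6·L_0 + (-8)·L_1
  6·L_0(u) = -12u + 48
  (-8)·L_1(u) = -16u + 56
Adding term by term: -28u + 104

q(u) = -28u + 104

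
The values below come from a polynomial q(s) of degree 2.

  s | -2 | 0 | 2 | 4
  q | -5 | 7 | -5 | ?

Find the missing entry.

-41

The 3 known values determine q uniquely (degree ≤ 2).
Evaluate each Lagrange basis at s = 4:
L_0(4) = (4)·(2)/[(-2)·(-4)] = 1
L_1(4) = (6)·(2)/[(2)·(-2)] = -3
L_2(4) = (6)·(4)/[(4)·(2)] = 3
Sum: (-5)·(1) + 7·(-3) + (-5)·(3) = -41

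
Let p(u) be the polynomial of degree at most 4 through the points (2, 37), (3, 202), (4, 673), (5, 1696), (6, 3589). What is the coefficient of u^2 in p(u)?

Build the Lagrange basis polynomials:
L_0(u) = (u - 3)(u - 4)(u - 5)(u - 6) / [24] = (1/24)u^4 - (3/4)u^3 + (119/24)u^2 - (57/4)u + 15
L_1(u) = (u - 2)(u - 4)(u - 5)(u - 6) / [-6] = -(1/6)u^4 + (17/6)u^3 - (52/3)u^2 + (134/3)u - 40
L_2(u) = (u - 2)(u - 3)(u - 5)(u - 6) / [4] = (1/4)u^4 - 4u^3 + (91/4)u^2 - 54u + 45
L_3(u) = (u - 2)(u - 3)(u - 4)(u - 6) / [-6] = -(1/6)u^4 + (5/2)u^3 - (40/3)u^2 + 30u - 24
L_4(u) = (u - 2)(u - 3)(u - 4)(u - 5) / [24] = (1/24)u^4 - (7/12)u^3 + (71/24)u^2 - (77/12)u + 5
p(u) = 37·L_0 + 202·L_1 + 673·L_2 + 1696·L_3 + 3589·L_4
Only the coefficient of u^2 is needed; take it from each L_i and combine:
37·(119/24) + 202·(-52/3) + 673·(91/4) + 1696·(-40/3) + 3589·(71/24) = -3

-3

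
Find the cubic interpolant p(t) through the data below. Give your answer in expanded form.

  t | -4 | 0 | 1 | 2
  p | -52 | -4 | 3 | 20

p(t) = t^3 + 2t^2 + 4t - 4

Build the Lagrange basis polynomials:
L_0(t) = t(t - 1)(t - 2) / [-120] = -(1/120)t^3 + (1/40)t^2 - (1/60)t
L_1(t) = (t + 4)(t - 1)(t - 2) / [8] = (1/8)t^3 + (1/8)t^2 - (5/4)t + 1
L_2(t) = (t + 4)t(t - 2) / [-5] = -(1/5)t^3 - (2/5)t^2 + (8/5)t
L_3(t) = (t + 4)t(t - 1) / [12] = (1/12)t^3 + (1/4)t^2 - (1/3)t
p(t) = (-52)·L_0 + (-4)·L_1 + 3·L_2 + 20·L_3
  (-52)·L_0(t) = (13/30)t^3 - (13/10)t^2 + (13/15)t
  (-4)·L_1(t) = -(1/2)t^3 - (1/2)t^2 + 5t - 4
  3·L_2(t) = -(3/5)t^3 - (6/5)t^2 + (24/5)t
  20·L_3(t) = (5/3)t^3 + 5t^2 - (20/3)t
Adding term by term: t^3 + 2t^2 + 4t - 4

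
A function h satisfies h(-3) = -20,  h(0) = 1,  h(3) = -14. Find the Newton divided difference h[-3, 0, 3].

-2

h[-3,0] = (1 - (-20)) / (0 - (-3)) = 7
h[0,3] = (-14 - 1) / (3 - 0) = -5
h[-3,0,3] = (-5 - 7) / (3 - (-3)) = -2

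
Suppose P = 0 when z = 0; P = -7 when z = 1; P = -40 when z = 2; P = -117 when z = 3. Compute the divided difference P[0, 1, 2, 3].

P[0,1] = (-7 - 0) / (1 - 0) = -7
P[1,2] = (-40 - (-7)) / (2 - 1) = -33
P[2,3] = (-117 - (-40)) / (3 - 2) = -77
P[0,1,2] = (-33 - (-7)) / (2 - 0) = -13
P[1,2,3] = (-77 - (-33)) / (3 - 1) = -22
P[0,1,2,3] = (-22 - (-13)) / (3 - 0) = -3

-3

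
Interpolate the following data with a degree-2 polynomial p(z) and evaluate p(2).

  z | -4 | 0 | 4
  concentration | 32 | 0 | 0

Evaluate each Lagrange basis at z = 2:
L_0(2) = (2)·(-2)/[(-4)·(-8)] = -1/8
L_1(2) = (6)·(-2)/[(4)·(-4)] = 3/4
L_2(2) = (6)·(2)/[(8)·(4)] = 3/8
Sum: 32·(-1/8) + 0 + 0 = -4

-4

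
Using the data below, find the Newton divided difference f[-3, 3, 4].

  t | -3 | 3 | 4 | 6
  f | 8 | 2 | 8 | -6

1

f[-3,3] = (2 - 8) / (3 - (-3)) = -1
f[3,4] = (8 - 2) / (4 - 3) = 6
f[-3,3,4] = (6 - (-1)) / (4 - (-3)) = 1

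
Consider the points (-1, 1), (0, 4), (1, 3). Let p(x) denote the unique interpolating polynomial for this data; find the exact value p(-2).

-6

Using Newton's divided-difference form:
p[-1,0] = (4 - 1) / (0 - (-1)) = 3
p[0,1] = (3 - 4) / (1 - 0) = -1
p[-1,0,1] = (-1 - 3) / (1 - (-1)) = -2
p(-2) = 1 + 3·(-1) + (-2)·(-1)·(-2) = -6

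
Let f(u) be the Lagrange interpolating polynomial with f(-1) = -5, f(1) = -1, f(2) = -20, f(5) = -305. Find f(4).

L_0(4) = (3)·(2)·(-1)/[(-2)·(-3)·(-6)] = 1/6
L_1(4) = (5)·(2)·(-1)/[(2)·(-1)·(-4)] = -5/4
L_2(4) = (5)·(3)·(-1)/[(3)·(1)·(-3)] = 5/3
L_3(4) = (5)·(3)·(2)/[(6)·(4)·(3)] = 5/12
Sum: (-5)·(1/6) + (-1)·(-5/4) + (-20)·(5/3) + (-305)·(5/12) = -160

-160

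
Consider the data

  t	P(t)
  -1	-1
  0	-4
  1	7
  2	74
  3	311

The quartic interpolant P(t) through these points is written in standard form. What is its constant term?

-4

Build the Lagrange basis polynomials:
L_0(t) = t(t - 1)(t - 2)(t - 3) / [24] = (1/24)t^4 - (1/4)t^3 + (11/24)t^2 - (1/4)t
L_1(t) = (t + 1)(t - 1)(t - 2)(t - 3) / [-6] = -(1/6)t^4 + (5/6)t^3 - (5/6)t^2 - (5/6)t + 1
L_2(t) = (t + 1)t(t - 2)(t - 3) / [4] = (1/4)t^4 - t^3 + (1/4)t^2 + (3/2)t
L_3(t) = (t + 1)t(t - 1)(t - 3) / [-6] = -(1/6)t^4 + (1/2)t^3 + (1/6)t^2 - (1/2)t
L_4(t) = (t + 1)t(t - 1)(t - 2) / [24] = (1/24)t^4 - (1/12)t^3 - (1/24)t^2 + (1/12)t
P(t) = (-1)·L_0 + (-4)·L_1 + 7·L_2 + 74·L_3 + 311·L_4
Only the constant term is needed; take it from each L_i and combine:
(-1)·(0) + (-4)·(1) + 7·(0) + 74·(0) + 311·(0) = -4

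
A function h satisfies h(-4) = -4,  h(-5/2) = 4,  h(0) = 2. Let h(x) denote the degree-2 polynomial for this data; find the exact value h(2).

-67/5

Using Newton's divided-difference form:
h[-4,-5/2] = (4 - (-4)) / (-5/2 - (-4)) = 16/3
h[-5/2,0] = (2 - 4) / (0 - (-5/2)) = -4/5
h[-4,-5/2,0] = (-4/5 - 16/3) / (0 - (-4)) = -23/15
h(2) = -4 + (16/3)·(6) + (-23/15)·(6)·(9/2) = -67/5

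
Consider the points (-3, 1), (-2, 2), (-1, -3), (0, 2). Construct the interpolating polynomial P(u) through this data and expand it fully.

Build the Lagrange basis polynomials:
L_0(u) = (u + 2)(u + 1)u / [-6] = -(1/6)u^3 - (1/2)u^2 - (1/3)u
L_1(u) = (u + 3)(u + 1)u / [2] = (1/2)u^3 + 2u^2 + (3/2)u
L_2(u) = (u + 3)(u + 2)u / [-2] = -(1/2)u^3 - (5/2)u^2 - 3u
L_3(u) = (u + 3)(u + 2)(u + 1) / [6] = (1/6)u^3 + u^2 + (11/6)u + 1
P(u) = 1·L_0 + 2·L_1 + (-3)·L_2 + 2·L_3
  1·L_0(u) = -(1/6)u^3 - (1/2)u^2 - (1/3)u
  2·L_1(u) = u^3 + 4u^2 + 3u
  (-3)·L_2(u) = (3/2)u^3 + (15/2)u^2 + 9u
  2·L_3(u) = (1/3)u^3 + 2u^2 + (11/3)u + 2
Adding term by term: (8/3)u^3 + 13u^2 + (46/3)u + 2

P(u) = (8/3)u^3 + 13u^2 + (46/3)u + 2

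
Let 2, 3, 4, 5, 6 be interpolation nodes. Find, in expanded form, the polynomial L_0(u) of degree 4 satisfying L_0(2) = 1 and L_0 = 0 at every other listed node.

L_0(u) = (u - 3)(u - 4)(u - 5)(u - 6) / [(-1)·(-2)·(-3)·(-4)]
       = (u^4 - 18u^3 + 119u^2 - 342u + 360) / (24)

L_0(u) = (1/24)u^4 - (3/4)u^3 + (119/24)u^2 - (57/4)u + 15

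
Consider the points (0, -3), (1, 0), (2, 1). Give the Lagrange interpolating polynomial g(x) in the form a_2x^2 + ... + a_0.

Build the Lagrange basis polynomials:
L_0(x) = (x - 1)(x - 2) / [2] = (1/2)x^2 - (3/2)x + 1
L_1(x) = x(x - 2) / [-1] = -x^2 + 2x
L_2(x) = x(x - 1) / [2] = (1/2)x^2 - (1/2)x
g(x) = (-3)·L_0 + 0·L_1 + 1·L_2
  (-3)·L_0(x) = -(3/2)x^2 + (9/2)x - 3
  0·L_1(x) = 0
  1·L_2(x) = (1/2)x^2 - (1/2)x
Adding term by term: -x^2 + 4x - 3

g(x) = -x^2 + 4x - 3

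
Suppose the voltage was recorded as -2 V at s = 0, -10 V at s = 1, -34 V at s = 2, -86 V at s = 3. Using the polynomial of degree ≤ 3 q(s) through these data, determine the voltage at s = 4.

-178

Evaluate each Lagrange basis at s = 4:
L_0(4) = (3)·(2)·(1)/[(-1)·(-2)·(-3)] = -1
L_1(4) = (4)·(2)·(1)/[(1)·(-1)·(-2)] = 4
L_2(4) = (4)·(3)·(1)/[(2)·(1)·(-1)] = -6
L_3(4) = (4)·(3)·(2)/[(3)·(2)·(1)] = 4
Sum: (-2)·(-1) + (-10)·(4) + (-34)·(-6) + (-86)·(4) = -178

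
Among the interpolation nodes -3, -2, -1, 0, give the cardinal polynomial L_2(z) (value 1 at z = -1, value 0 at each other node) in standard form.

L_2(z) = -(1/2)z^3 - (5/2)z^2 - 3z

L_2(z) = (z + 3)(z + 2)z / [(2)·(1)·(-1)]
       = (z^3 + 5z^2 + 6z) / (-2)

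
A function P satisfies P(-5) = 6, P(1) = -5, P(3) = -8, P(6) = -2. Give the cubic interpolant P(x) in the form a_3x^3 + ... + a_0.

Newton's divided differences:
P[-5,1] = (-5 - 6) / (1 - (-5)) = -11/6
P[1,3] = (-8 - (-5)) / (3 - 1) = -3/2
P[3,6] = (-2 - (-8)) / (6 - 3) = 2
P[-5,1,3] = (-3/2 - (-11/6)) / (3 - (-5)) = 1/24
P[1,3,6] = (2 - (-3/2)) / (6 - 1) = 7/10
P[-5,1,3,6] = (7/10 - 1/24) / (6 - (-5)) = 79/1320
P(x) = 6 + (-11/6)·(x + 5) + (1/24)·(x + 5)(x - 1) + (79/1320)·(x + 5)(x - 1)(x - 3)
Expanding: P(x) = (79/1320)x^3 + (67/660)x^2 - (1181/440)x - 109/44

P(x) = (79/1320)x^3 + (67/660)x^2 - (1181/440)x - 109/44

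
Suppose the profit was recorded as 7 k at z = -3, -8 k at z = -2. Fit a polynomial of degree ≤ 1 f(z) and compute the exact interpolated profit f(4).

-98

Evaluate each Lagrange basis at z = 4:
L_0(4) = (6)/[(-1)] = -6
L_1(4) = (7)/[(1)] = 7
Sum: 7·(-6) + (-8)·(7) = -98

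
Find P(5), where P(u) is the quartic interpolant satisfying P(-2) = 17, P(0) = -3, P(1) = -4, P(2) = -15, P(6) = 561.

L_0(5) = (5)·(4)·(3)·(-1)/[(-2)·(-3)·(-4)·(-8)] = -5/16
L_1(5) = (7)·(4)·(3)·(-1)/[(2)·(-1)·(-2)·(-6)] = 7/2
L_2(5) = (7)·(5)·(3)·(-1)/[(3)·(1)·(-1)·(-5)] = -7
L_3(5) = (7)·(5)·(4)·(-1)/[(4)·(2)·(1)·(-4)] = 35/8
L_4(5) = (7)·(5)·(4)·(3)/[(8)·(6)·(5)·(4)] = 7/16
Sum: 17·(-5/16) + (-3)·(7/2) + (-4)·(-7) + (-15)·(35/8) + 561·(7/16) = 192

192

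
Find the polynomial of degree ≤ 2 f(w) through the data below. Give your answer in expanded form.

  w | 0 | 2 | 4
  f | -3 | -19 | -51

f(w) = -2w^2 - 4w - 3

Newton's divided differences:
f[0,2] = (-19 - (-3)) / (2 - 0) = -8
f[2,4] = (-51 - (-19)) / (4 - 2) = -16
f[0,2,4] = (-16 - (-8)) / (4 - 0) = -2
f(w) = -3 + (-8)·w + (-2)·w(w - 2)
Expanding: f(w) = -2w^2 - 4w - 3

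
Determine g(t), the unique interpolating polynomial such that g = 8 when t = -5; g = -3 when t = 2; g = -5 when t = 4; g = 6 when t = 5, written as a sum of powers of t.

Build the Lagrange basis polynomials:
L_0(t) = (t - 2)(t - 4)(t - 5) / [-630] = -(1/630)t^3 + (11/630)t^2 - (19/315)t + 4/63
L_1(t) = (t + 5)(t - 4)(t - 5) / [42] = (1/42)t^3 - (2/21)t^2 - (25/42)t + 50/21
L_2(t) = (t + 5)(t - 2)(t - 5) / [-18] = -(1/18)t^3 + (1/9)t^2 + (25/18)t - 25/9
L_3(t) = (t + 5)(t - 2)(t - 4) / [30] = (1/30)t^3 - (1/30)t^2 - (11/15)t + 4/3
g(t) = 8·L_0 + (-3)·L_1 + (-5)·L_2 + 6·L_3
  8·L_0(t) = -(4/315)t^3 + (44/315)t^2 - (152/315)t + 32/63
  (-3)·L_1(t) = -(1/14)t^3 + (2/7)t^2 + (25/14)t - 50/7
  (-5)·L_2(t) = (5/18)t^3 - (5/9)t^2 - (125/18)t + 125/9
  6·L_3(t) = (1/5)t^3 - (1/5)t^2 - (22/5)t + 8
Adding term by term: (124/315)t^3 - (104/315)t^2 - (3163/315)t + 961/63

g(t) = (124/315)t^3 - (104/315)t^2 - (3163/315)t + 961/63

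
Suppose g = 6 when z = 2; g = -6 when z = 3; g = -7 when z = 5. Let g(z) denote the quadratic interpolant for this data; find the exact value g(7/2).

Evaluate each Lagrange basis at z = 7/2:
L_0(7/2) = (1/2)·(-3/2)/[(-1)·(-3)] = -1/4
L_1(7/2) = (3/2)·(-3/2)/[(1)·(-2)] = 9/8
L_2(7/2) = (3/2)·(1/2)/[(3)·(2)] = 1/8
Sum: 6·(-1/4) + (-6)·(9/8) + (-7)·(1/8) = -73/8

-73/8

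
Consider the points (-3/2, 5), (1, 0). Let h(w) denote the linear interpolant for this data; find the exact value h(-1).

L_0(-1) = (-2)/[(-5/2)] = 4/5
L_1(-1) = (1/2)/[(5/2)] = 1/5
Sum: 5·(4/5) + 0 = 4

4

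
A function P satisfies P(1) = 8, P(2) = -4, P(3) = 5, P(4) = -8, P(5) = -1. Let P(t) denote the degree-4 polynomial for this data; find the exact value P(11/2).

5935/128

Evaluate each Lagrange basis at t = 11/2:
L_0(11/2) = (7/2)·(5/2)·(3/2)·(1/2)/[(-1)·(-2)·(-3)·(-4)] = 35/128
L_1(11/2) = (9/2)·(5/2)·(3/2)·(1/2)/[(1)·(-1)·(-2)·(-3)] = -45/32
L_2(11/2) = (9/2)·(7/2)·(3/2)·(1/2)/[(2)·(1)·(-1)·(-2)] = 189/64
L_3(11/2) = (9/2)·(7/2)·(5/2)·(1/2)/[(3)·(2)·(1)·(-1)] = -105/32
L_4(11/2) = (9/2)·(7/2)·(5/2)·(3/2)/[(4)·(3)·(2)·(1)] = 315/128
Sum: 8·(35/128) + (-4)·(-45/32) + 5·(189/64) + (-8)·(-105/32) + (-1)·(315/128) = 5935/128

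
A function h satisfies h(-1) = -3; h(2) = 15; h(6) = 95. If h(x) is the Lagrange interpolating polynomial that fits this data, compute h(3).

Evaluate each Lagrange basis at x = 3:
L_0(3) = (1)·(-3)/[(-3)·(-7)] = -1/7
L_1(3) = (4)·(-3)/[(3)·(-4)] = 1
L_2(3) = (4)·(1)/[(7)·(4)] = 1/7
Sum: (-3)·(-1/7) + 15·(1) + 95·(1/7) = 29

29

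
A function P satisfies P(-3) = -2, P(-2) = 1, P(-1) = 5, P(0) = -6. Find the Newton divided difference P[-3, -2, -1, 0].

P[-3,-2] = (1 - (-2)) / (-2 - (-3)) = 3
P[-2,-1] = (5 - 1) / (-1 - (-2)) = 4
P[-1,0] = (-6 - 5) / (0 - (-1)) = -11
P[-3,-2,-1] = (4 - 3) / (-1 - (-3)) = 1/2
P[-2,-1,0] = (-11 - 4) / (0 - (-2)) = -15/2
P[-3,-2,-1,0] = (-15/2 - 1/2) / (0 - (-3)) = -8/3

-8/3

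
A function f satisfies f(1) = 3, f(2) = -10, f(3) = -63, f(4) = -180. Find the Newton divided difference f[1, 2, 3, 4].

f[1,2] = (-10 - 3) / (2 - 1) = -13
f[2,3] = (-63 - (-10)) / (3 - 2) = -53
f[3,4] = (-180 - (-63)) / (4 - 3) = -117
f[1,2,3] = (-53 - (-13)) / (3 - 1) = -20
f[2,3,4] = (-117 - (-53)) / (4 - 2) = -32
f[1,2,3,4] = (-32 - (-20)) / (4 - 1) = -4

-4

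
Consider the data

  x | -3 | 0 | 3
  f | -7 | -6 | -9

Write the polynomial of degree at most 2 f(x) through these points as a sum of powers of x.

f(x) = -(2/9)x^2 - (1/3)x - 6

Build the Lagrange basis polynomials:
L_0(x) = x(x - 3) / [18] = (1/18)x^2 - (1/6)x
L_1(x) = (x + 3)(x - 3) / [-9] = -(1/9)x^2 + 1
L_2(x) = (x + 3)x / [18] = (1/18)x^2 + (1/6)x
f(x) = (-7)·L_0 + (-6)·L_1 + (-9)·L_2
  (-7)·L_0(x) = -(7/18)x^2 + (7/6)x
  (-6)·L_1(x) = (2/3)x^2 - 6
  (-9)·L_2(x) = -(1/2)x^2 - (3/2)x
Adding term by term: -(2/9)x^2 - (1/3)x - 6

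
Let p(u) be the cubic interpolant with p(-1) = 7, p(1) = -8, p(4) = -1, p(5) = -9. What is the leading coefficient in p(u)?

-91/120

L_0(u) = (u - 1)(u - 4)(u - 5) / [-60] = -(1/60)u^3 + (1/6)u^2 - (29/60)u + 1/3
L_1(u) = (u + 1)(u - 4)(u - 5) / [24] = (1/24)u^3 - (1/3)u^2 + (11/24)u + 5/6
L_2(u) = (u + 1)(u - 1)(u - 5) / [-15] = -(1/15)u^3 + (1/3)u^2 + (1/15)u - 1/3
L_3(u) = (u + 1)(u - 1)(u - 4) / [24] = (1/24)u^3 - (1/6)u^2 - (1/24)u + 1/6
p(u) = 7·L_0 + (-8)·L_1 + (-1)·L_2 + (-9)·L_3
Only the coefficient of u^3 is needed; take it from each L_i and combine:
7·(-1/60) + (-8)·(1/24) + (-1)·(-1/15) + (-9)·(1/24) = -91/120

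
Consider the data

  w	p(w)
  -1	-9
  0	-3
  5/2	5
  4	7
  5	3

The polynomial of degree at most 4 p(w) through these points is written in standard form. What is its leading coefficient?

The leading coefficient equals the top divided difference p[-1,0,5/2,4,5].
p[-1,0] = (-3 - (-9)) / (0 - (-1)) = 6
p[0,5/2] = (5 - (-3)) / (5/2 - 0) = 16/5
p[5/2,4] = (7 - 5) / (4 - 5/2) = 4/3
p[4,5] = (3 - 7) / (5 - 4) = -4
p[-1,0,5/2] = (16/5 - 6) / (5/2 - (-1)) = -4/5
p[0,5/2,4] = (4/3 - 16/5) / (4 - 0) = -7/15
p[5/2,4,5] = (-4 - 4/3) / (5 - 5/2) = -32/15
p[-1,0,5/2,4] = (-7/15 - (-4/5)) / (4 - (-1)) = 1/15
p[0,5/2,4,5] = (-32/15 - (-7/15)) / (5 - 0) = -1/3
p[-1,0,5/2,4,5] = (-1/3 - 1/15) / (5 - (-1)) = -1/15

-1/15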